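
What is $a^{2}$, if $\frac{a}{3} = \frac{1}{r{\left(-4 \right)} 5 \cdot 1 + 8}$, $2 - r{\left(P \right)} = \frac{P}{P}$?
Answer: $\frac{9}{169} \approx 0.053254$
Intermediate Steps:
$r{\left(P \right)} = 1$ ($r{\left(P \right)} = 2 - \frac{P}{P} = 2 - 1 = 1$)
$a = \frac{3}{13}$ ($a = \frac{3}{1 \cdot 5 \cdot 1 + 8} = \frac{3}{5 \cdot 1 + 8} = \frac{3}{5 + 8} = \frac{3}{13} \approx 0.23077$)
$a^{2} = \left(\frac{3}{13}\right)^{2} = \frac{9}{169}$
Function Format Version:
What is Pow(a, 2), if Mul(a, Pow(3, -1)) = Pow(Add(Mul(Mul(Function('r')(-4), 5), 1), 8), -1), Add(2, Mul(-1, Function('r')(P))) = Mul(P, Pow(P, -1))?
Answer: Rational(9, 169) ≈ 0.053254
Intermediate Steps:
Function('r')(P) = 1 (Function('r')(P) = Add(2, Mul(-1, Mul(P, Pow(P, -1)))) = Add(2, Mul(-1, 1)) = Add(2, -1) = 1)
a = Rational(3, 13) (a = Mul(3, Pow(Add(Mul(Mul(1, 5), 1), 8), -1)) = Mul(3, Pow(Add(Mul(5, 1), 8), -1)) = Mul(3, Pow(Add(5, 8), -1)) = Mul(3, Pow(13, -1)) = Mul(3, Rational(1, 13)) = Rational(3, 13) ≈ 0.23077)
Pow(a, 2) = Pow(Rational(3, 13), 2) = Rational(9, 169)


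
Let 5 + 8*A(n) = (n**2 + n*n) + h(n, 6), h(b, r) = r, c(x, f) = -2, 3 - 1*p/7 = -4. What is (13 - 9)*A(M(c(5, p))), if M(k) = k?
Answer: 9/2 ≈ 4.5000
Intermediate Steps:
p = 49 (p = 21 - 7*(-4) = 21 + 28 = 49)
A(n) = 1/8 + n**2/4 (A(n) = -5/8 + ((n**2 + n*n) + 6)/8 = -5/8 + ((n**2 + n**2) + 6)/8 = -5/8 + (2*n**2 + 6)/8 = -5/8 + (6 + 2*n**2)/8 = -5/8 + (3/4 + n**2/4) = 1/8 + n**2/4)
(13 - 9)*A(M(c(5, p))) = (13 - 9)*(1/8 + (1/4)*(-2)**2) = 4*(1/8 + (1/4)*4) = 4*(1/8 + 1) = 4*(9/8) = 9/2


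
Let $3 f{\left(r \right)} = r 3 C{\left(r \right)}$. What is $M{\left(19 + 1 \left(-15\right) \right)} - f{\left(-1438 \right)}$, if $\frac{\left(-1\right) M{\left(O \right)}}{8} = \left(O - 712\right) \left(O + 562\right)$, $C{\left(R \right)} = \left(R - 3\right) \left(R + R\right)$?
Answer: $5962732232$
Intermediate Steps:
$C{\left(R \right)} = 2 R \left(-3 + R\right)$ ($C{\left(R \right)} = \left(-3 + R\right) 2 R = 2 R \left(-3 + R\right)$)
$f{\left(r \right)} = 2 r^{2} \left(-3 + r\right)$ ($f{\left(r \right)} = \frac{r 3 \cdot 2 r \left(-3 + r\right)}{3} = \frac{3 r 2 r \left(-3 + r\right)}{3} = \frac{6 r^{2} \left(-3 + r\right)}{3} = 2 r^{2} \left(-3 + r\right)$)
$M{\left(O \right)} = - 8 \left(-712 + O\right) \left(562 + O\right)$ ($M{\left(O \right)} = - 8 \left(O - 712\right) \left(O + 562\right) = - 8 \left(-712 + O\right) \left(562 + O\right)$)
$M{\left(19 + 1 \left(-15\right) \right)} - f{\left(-1438 \right)} = \left(3201152 - 8 \left(19 + 1 \left(-15\right)\right)^{2} + 1200 \left(19 + 1 \left(-15\right)\right)\right) - 2 \left(-1438\right)^{2} \left(-3 - 1438\right) = \left(3201152 - 8 \left(19 - 15\right)^{2} + 1200 \left(19 - 15\right)\right) - 2 \cdot 2067844 \left(-1441\right) = \left(3201152 - 8 \cdot 4^{2} + 1200 \cdot 4\right) - -5959526408 = \left(3201152 - 128 + 4800\right) + 5959526408 = 3205824 + 5959526408 = 5962732232$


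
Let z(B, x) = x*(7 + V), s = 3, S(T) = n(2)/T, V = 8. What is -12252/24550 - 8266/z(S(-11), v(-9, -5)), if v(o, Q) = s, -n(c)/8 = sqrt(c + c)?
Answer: -20348164/110475 ≈ -184.19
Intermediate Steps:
n(c) = -8*sqrt(2)*sqrt(c) (n(c) = -8*sqrt(c + c) = -8*sqrt(2)*sqrt(c))
S(T) = -16/T (S(T) = (-8*sqrt(2)*sqrt(2))/T = -16/T)
v(o, Q) = 3
z(B, x) = 15*x (z(B, x) = x*(7 + 8) = x*15 = 15*x)
-12252/24550 - 8266/z(S(-11), v(-9, -5)) = -12252/24550 - 8266/(15*3) = -12252*1/24550 - 8266/45 = -6126/12275 - 8266*1/45 = -6126/12275 - 8266/45 = -20348164/110475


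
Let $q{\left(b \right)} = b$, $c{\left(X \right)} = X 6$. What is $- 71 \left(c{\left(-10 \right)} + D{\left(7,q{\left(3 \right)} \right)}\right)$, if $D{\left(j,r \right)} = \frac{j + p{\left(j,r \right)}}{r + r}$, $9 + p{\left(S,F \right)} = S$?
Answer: $\frac{25205}{6} \approx 4200.8$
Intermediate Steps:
$p{\left(S,F \right)} = -9 + S$
$c{\left(X \right)} = 6 X$
$D{\left(j,r \right)} = \frac{-9 + 2 j}{2 r}$ ($D{\left(j,r \right)} = \frac{j + \left(-9 + j\right)}{r + r} = \frac{-9 + 2 j}{2 r}$)
$- 71 \left(c{\left(-10 \right)} + D{\left(7,q{\left(3 \right)} \right)}\right) = - 71 \left(6 \left(-10\right) + \frac{- \frac{9}{2} + 7}{3}\right) = - 71 \left(-60 + \frac{1}{3} \cdot \frac{5}{2}\right) = - 71 \left(-60 + \frac{5}{6}\right) = \left(-71\right) \left(- \frac{355}{6}\right) = \frac{25205}{6}$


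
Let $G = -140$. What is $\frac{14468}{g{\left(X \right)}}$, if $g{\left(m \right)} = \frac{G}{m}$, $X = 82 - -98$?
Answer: $- \frac{130212}{7} \approx -18602.0$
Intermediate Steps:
$X = 180$ ($X = 82 + 98 = 180$)
$g{\left(m \right)} = - \frac{140}{m}$
$\frac{14468}{g{\left(X \right)}} = \frac{14468}{\left(-140\right) \frac{1}{180}} = \frac{14468}{- \frac{7}{9}} = 14468 \left(- \frac{9}{7}\right) = - \frac{130212}{7}$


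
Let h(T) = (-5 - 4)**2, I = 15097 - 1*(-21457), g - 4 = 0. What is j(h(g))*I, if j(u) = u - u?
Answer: 0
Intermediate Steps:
g = 4 (g = 4 + 0 = 4)
I = 36554 (I = 15097 + 21457 = 36554)
h(T) = 81 (h(T) = (-9)**2 = 81)
j(u) = 0
j(h(g))*I = 0*36554 = 0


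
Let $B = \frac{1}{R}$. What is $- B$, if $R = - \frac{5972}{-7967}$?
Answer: $- \frac{7967}{5972} \approx -1.3341$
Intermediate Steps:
$R = \frac{5972}{7967}$ ($R = \left(-5972\right) \left(- \frac{1}{7967}\right) = \frac{5972}{7967} \approx 0.74959$)
$B = \frac{7967}{5972}$ ($B = \frac{1}{\frac{5972}{7967}} = \frac{7967}{5972} \approx 1.3341$)
$- B = \left(-1\right) \frac{7967}{5972} = - \frac{7967}{5972}$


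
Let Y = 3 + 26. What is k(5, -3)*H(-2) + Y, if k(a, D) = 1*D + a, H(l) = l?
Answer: 25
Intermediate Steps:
k(a, D) = D + a
Y = 29
k(5, -3)*H(-2) + Y = (-3 + 5)*(-2) + 29 = 2*(-2) + 29 = -4 + 29 = 25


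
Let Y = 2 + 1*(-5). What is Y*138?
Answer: -414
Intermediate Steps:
Y = -3 (Y = 2 - 5 = -3)
Y*138 = -3*138 = -414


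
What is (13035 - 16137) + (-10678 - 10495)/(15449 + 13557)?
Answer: -89997785/29006 ≈ -3102.7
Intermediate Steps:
(13035 - 16137) + (-10678 - 10495)/(15449 + 13557) = -3102 - 21173/29006 = -89997785/29006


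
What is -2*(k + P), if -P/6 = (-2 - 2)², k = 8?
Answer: 176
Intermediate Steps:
P = -96 (P = -6*(-2 - 2)² = -6*(-4)² = -6*16 = -96)
-2*(k + P) = -2*(8 - 96) = -2*(-88) = 176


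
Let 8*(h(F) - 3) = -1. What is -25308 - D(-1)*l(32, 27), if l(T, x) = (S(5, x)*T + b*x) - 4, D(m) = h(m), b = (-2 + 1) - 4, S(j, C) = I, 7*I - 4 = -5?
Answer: -1394133/56 ≈ -24895.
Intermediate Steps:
h(F) = 23/8 (h(F) = 3 + (⅛)*(-1) = 3 - ⅛ = 23/8)
I = -⅐ (I = 4/7 + (⅐)*(-5) = 4/7 - 5/7 = -⅐ ≈ -0.14286)
S(j, C) = -⅐
b = -5 (b = -1 - 4 = -5)
D(m) = 23/8
l(T, x) = -4 - 5*x - T/7 (l(T, x) = (-T/7 - 5*x) - 4 = (-5*x - T/7) - 4 = -4 - 5*x - T/7)
-25308 - D(-1)*l(32, 27) = -25308 - 23*(-4 - 5*27 - ⅐*32)/8 = -25308 - 23*(-4 - 135 - 32/7)/8 = -25308 - 23*(-1005)/(8*7) = -25308 - 1*(-23115/56) = -25308 + 23115/56 = -1394133/56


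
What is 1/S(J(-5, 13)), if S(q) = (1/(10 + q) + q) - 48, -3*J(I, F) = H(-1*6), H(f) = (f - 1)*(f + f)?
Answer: -18/1369 ≈ -0.013148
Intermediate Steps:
H(f) = 2*f*(-1 + f) (H(f) = (-1 + f)*(2*f) = 2*f*(-1 + f))
J(I, F) = -28 (J(I, F) = -2*(-1*6)*(-1 - 1*6)/3 = -2*(-6)*(-1 - 6)/3 = -2*(-6)*(-7)/3 = -⅓*84 = -28)
S(q) = -48 + q + 1/(10 + q) (S(q) = (q + 1/(10 + q)) - 48 = -48 + q + 1/(10 + q))
1/S(J(-5, 13)) = 1/((-479 + (-28)² - 38*(-28))/(10 - 28)) = 1/((-479 + 784 + 1064)/(-18)) = 1/(-1/18*1369) = 1/(-1369/18) = -18/1369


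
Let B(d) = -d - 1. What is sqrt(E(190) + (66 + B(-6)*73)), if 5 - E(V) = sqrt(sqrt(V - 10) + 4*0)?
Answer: sqrt(436 - 5**(1/4)*sqrt(6)) ≈ 20.793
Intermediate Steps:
B(d) = -1 - d
E(V) = 5 - (-10 + V)**(1/4) (E(V) = 5 - sqrt(sqrt(V - 10) + 4*0) = 5 - sqrt(sqrt(-10 + V) + 0) = 5 - sqrt(sqrt(-10 + V)) = 5 - (-10 + V)**(1/4))
sqrt(E(190) + (66 + B(-6)*73)) = sqrt((5 - (-10 + 190)**(1/4)) + (66 + (-1 - 1*(-6))*73)) = sqrt((5 - 180**(1/4)) + (66 + (-1 + 6)*73)) = sqrt((5 - 5**(1/4)*sqrt(6)) + (66 + 5*73)) = sqrt((5 - 5**(1/4)*sqrt(6)) + (66 + 365)) = sqrt((5 - 5**(1/4)*sqrt(6)) + 431) = sqrt(436 - 5**(1/4)*sqrt(6))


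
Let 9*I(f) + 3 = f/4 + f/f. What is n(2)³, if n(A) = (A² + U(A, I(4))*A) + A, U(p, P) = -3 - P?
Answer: 8/729 ≈ 0.010974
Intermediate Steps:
I(f) = -2/9 + f/36 (I(f) = -⅓ + (f/4 + f/f)/9 = -⅓ + (f*(¼) + 1)/9 = -⅓ + (f/4 + 1)/9 = -⅓ + (1 + f/4)/9 = -⅓ + (⅑ + f/36) = -2/9 + f/36)
n(A) = A² - 17*A/9 (n(A) = (A² + (-3 - (-2/9 + (1/36)*4))*A) + A = (A² + (-3 - (-2/9 + ⅑))*A) + A = (A² + (-3 - 1*(-⅑))*A) + A = (A² + (-3 + ⅑)*A) + A = (A² - 26*A/9) + A = A² - 17*A/9)
n(2)³ = ((⅑)*2*(-17 + 9*2))³ = ((⅑)*2*(-17 + 18))³ = ((⅑)*2*1)³ = (2/9)³ = 8/729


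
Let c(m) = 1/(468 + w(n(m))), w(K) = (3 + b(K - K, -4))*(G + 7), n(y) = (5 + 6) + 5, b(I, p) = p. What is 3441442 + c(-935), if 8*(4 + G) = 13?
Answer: 12757425502/3707 ≈ 3.4414e+6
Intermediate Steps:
G = -19/8 (G = -4 + (⅛)*13 = -4 + 13/8 = -19/8 ≈ -2.3750)
n(y) = 16 (n(y) = 11 + 5 = 16)
w(K) = -37/8 (w(K) = (3 - 4)*(-19/8 + 7) = -1*37/8 = -37/8)
c(m) = 8/3707 (c(m) = 1/(468 - 37/8) = 1/(3707/8) = 8/3707)
3441442 + c(-935) = 3441442 + 8/3707 = 12757425502/3707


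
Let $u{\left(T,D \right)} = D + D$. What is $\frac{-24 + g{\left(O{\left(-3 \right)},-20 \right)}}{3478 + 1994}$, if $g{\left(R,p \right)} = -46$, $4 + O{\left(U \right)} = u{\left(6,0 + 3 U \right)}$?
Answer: $- \frac{35}{2736} \approx -0.012792$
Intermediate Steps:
$u{\left(T,D \right)} = 2 D$
$O{\left(U \right)} = -4 + 6 U$ ($O{\left(U \right)} = -4 + 2 \left(0 + 3 U\right) = -4 + 2 \cdot 3 U = -4 + 6 U$)
$\frac{-24 + g{\left(O{\left(-3 \right)},-20 \right)}}{3478 + 1994} = \frac{-24 - 46}{3478 + 1994} = - \frac{70}{5472} = \left(-70\right) \frac{1}{5472} = - \frac{35}{2736}$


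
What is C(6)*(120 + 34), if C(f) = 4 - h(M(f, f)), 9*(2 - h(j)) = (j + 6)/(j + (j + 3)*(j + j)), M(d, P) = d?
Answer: 52976/171 ≈ 309.80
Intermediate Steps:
h(j) = 2 - (6 + j)/(9*(j + 2*j*(3 + j))) (h(j) = 2 - (j + 6)/(9*(j + (j + 3)*(j + j))) = 2 - (6 + j)/(9*(j + (3 + j)*(2*j))) = 2 - (6 + j)/(9*(j + 2*j*(3 + j))))
C(f) = 4 - (-6 + 36*f**2 + 125*f)/(9*f*(7 + 2*f))
C(6)*(120 + 34) = ((1/9)*(6 + 36*6**2 + 127*6)/(6*(7 + 2*6)))*(120 + 34) = ((1/9)*(1/6)*(6 + 36*36 + 762)/(7 + 12))*154 = ((1/9)*(1/6)*(6 + 1296 + 762)/19)*154 = ((1/9)*(1/6)*(1/19)*2064)*154 = (344/171)*154 = 52976/171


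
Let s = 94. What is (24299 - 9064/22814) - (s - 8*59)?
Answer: 25589637/1037 ≈ 24677.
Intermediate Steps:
(24299 - 9064/22814) - (s - 8*59) = (24299 - 9064/22814) - (94 - 8*59) = (24299 - 9064/22814) - (94 - 472) = (24299 - 1*412/1037) - 1*(-378) = (24299 - 412/1037) + 378 = 25197651/1037 + 378 = 25589637/1037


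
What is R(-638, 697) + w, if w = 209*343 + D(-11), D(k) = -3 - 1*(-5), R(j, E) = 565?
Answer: 72254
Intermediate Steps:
D(k) = 2 (D(k) = -3 + 5 = 2)
w = 71689 (w = 209*343 + 2 = 71687 + 2 = 71689)
R(-638, 697) + w = 565 + 71689 = 72254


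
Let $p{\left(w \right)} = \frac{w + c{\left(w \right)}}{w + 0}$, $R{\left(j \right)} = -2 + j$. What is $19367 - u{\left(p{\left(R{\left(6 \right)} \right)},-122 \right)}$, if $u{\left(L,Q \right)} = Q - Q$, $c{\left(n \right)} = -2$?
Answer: $19367$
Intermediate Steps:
$p{\left(w \right)} = \frac{-2 + w}{w}$ ($p{\left(w \right)} = \frac{w - 2}{w + 0} = \frac{-2 + w}{w}$)
$u{\left(L,Q \right)} = 0$
$19367 - u{\left(p{\left(R{\left(6 \right)} \right)},-122 \right)} = 19367 - 0 = 19367 + 0 = 19367$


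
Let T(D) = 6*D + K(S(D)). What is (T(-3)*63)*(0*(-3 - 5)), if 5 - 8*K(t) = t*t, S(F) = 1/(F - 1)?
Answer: 0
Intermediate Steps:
S(F) = 1/(-1 + F)
K(t) = 5/8 - t²/8 (K(t) = 5/8 - t*t/8 = 5/8 - t²/8)
T(D) = 5/8 + 6*D - 1/(8*(-1 + D)²) (T(D) = 6*D + (5/8 - 1/(8*(-1 + D)²)) = 5/8 + 6*D - 1/(8*(-1 + D)²))
(T(-3)*63)*(0*(-3 - 5)) = ((5/8 + 6*(-3) - 1/(8*(-1 - 3)²))*63)*(0*(-3 - 5)) = ((5/8 - 18 - ⅛/(-4)²)*63)*(0*(-8)) = ((5/8 - 18 - ⅛*1/16)*63)*0 = ((5/8 - 18 - 1/128)*63)*0 = -2225/128*63*0 = -140175/128*0 = 0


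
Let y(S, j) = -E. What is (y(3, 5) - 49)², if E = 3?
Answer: 2704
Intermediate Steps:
y(S, j) = -3 (y(S, j) = -1*3 = -3)
(y(3, 5) - 49)² = (-3 - 49)² = (-52)² = 2704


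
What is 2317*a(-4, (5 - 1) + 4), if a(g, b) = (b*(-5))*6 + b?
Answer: -537544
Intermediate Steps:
a(g, b) = -29*b (a(g, b) = -5*b*6 + b = -30*b + b = -29*b)
2317*a(-4, (5 - 1) + 4) = 2317*(-29*((5 - 1) + 4)) = 2317*(-29*(4 + 4)) = 2317*(-29*8) = 2317*(-232) = -537544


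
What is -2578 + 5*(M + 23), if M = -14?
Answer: -2533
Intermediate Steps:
-2578 + 5*(M + 23) = -2578 + 5*(-14 + 23) = -2578 + 5*9 = -2578 + 45 = -2533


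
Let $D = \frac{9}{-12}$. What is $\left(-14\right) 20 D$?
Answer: $210$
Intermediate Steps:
$D = - \frac{3}{4}$ ($D = 9 \left(- \frac{1}{12}\right) = - \frac{3}{4} \approx -0.75$)
$\left(-14\right) 20 D = \left(-14\right) 20 \left(- \frac{3}{4}\right) = \left(-280\right) \left(- \frac{3}{4}\right) = 210$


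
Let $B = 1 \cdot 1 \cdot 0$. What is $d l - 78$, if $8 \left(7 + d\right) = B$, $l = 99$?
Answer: $-771$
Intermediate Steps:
$B = 0$ ($B = 1 \cdot 0 = 0$)
$d = -7$ ($d = -7 + \frac{1}{8} \cdot 0 = -7 + 0 = -7$)
$d l - 78 = \left(-7\right) 99 - 78 = -693 - 78 = -771$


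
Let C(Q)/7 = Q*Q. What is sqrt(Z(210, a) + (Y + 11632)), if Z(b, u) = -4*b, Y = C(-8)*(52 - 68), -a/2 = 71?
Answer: 2*sqrt(906) ≈ 60.200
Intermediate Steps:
a = -142 (a = -2*71 = -142)
C(Q) = 7*Q**2 (C(Q) = 7*(Q*Q) = 7*Q**2)
Y = -7168 (Y = (7*(-8)**2)*(52 - 68) = (7*64)*(-16) = 448*(-16) = -7168)
sqrt(Z(210, a) + (Y + 11632)) = sqrt(-4*210 + (-7168 + 11632)) = sqrt(-840 + 4464) = sqrt(3624) = 2*sqrt(906)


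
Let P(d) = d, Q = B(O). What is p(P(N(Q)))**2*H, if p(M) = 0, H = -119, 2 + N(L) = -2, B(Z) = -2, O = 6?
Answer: 0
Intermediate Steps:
Q = -2
N(L) = -4 (N(L) = -2 - 2 = -4)
p(P(N(Q)))**2*H = 0**2*(-119) = 0*(-119) = 0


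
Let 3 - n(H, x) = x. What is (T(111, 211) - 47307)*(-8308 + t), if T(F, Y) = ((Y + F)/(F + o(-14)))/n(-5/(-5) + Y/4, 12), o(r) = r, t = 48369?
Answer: -17056624529/9 ≈ -1.8952e+9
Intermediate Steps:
n(H, x) = 3 - x
T(F, Y) = -(F + Y)/(9*(-14 + F)) (T(F, Y) = ((Y + F)/(F - 14))/(3 - 1*12) = ((F + Y)/(-14 + F))/(3 - 12) = ((F + Y)/(-14 + F))/(-9) = ((F + Y)/(-14 + F))*(-1/9) = -(F + Y)/(9*(-14 + F)))
(T(111, 211) - 47307)*(-8308 + t) = ((-1*111 - 1*211)/(9*(-14 + 111)) - 47307)*(-8308 + 48369) = ((1/9)*(-111 - 211)/97 - 47307)*40061 = ((1/9)*(1/97)*(-322) - 47307)*40061 = (-322/873 - 47307)*40061 = -41299333/873*40061 = -17056624529/9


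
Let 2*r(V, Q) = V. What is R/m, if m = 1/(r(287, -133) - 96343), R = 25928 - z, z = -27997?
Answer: -10375116075/2 ≈ -5.1876e+9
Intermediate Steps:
r(V, Q) = V/2
R = 53925 (R = 25928 - 1*(-27997) = 25928 + 27997 = 53925)
m = -2/192399 (m = 1/((1/2)*287 - 96343) = 1/(287/2 - 96343) = 1/(-192399/2) = -2/192399 ≈ -1.0395e-5)
R/m = 53925/(-2/192399) = 53925*(-192399/2) = -10375116075/2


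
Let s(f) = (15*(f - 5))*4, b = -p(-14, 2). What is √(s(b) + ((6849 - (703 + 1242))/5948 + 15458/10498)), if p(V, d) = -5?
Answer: 27*√191954832959/7805263 ≈ 1.5156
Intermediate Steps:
b = 5 (b = -1*(-5) = 5)
s(f) = -300 + 60*f (s(f) = (15*(-5 + f))*4 = (-75 + 15*f)*4 = -300 + 60*f)
√(s(b) + ((6849 - (703 + 1242))/5948 + 15458/10498)) = √((-300 + 60*5) + ((6849 - (703 + 1242))/5948 + 15458/10498)) = √((-300 + 300) + ((6849 - 1*1945)*(1/5948) + 15458*(1/10498))) = √(0 + ((6849 - 1945)*(1/5948) + 7729/5249)) = √(0 + (4904*(1/5948) + 7729/5249)) = √(0 + (1226/1487 + 7729/5249)) = √(0 + 17928297/7805263) = √(17928297/7805263) = 27*√191954832959/7805263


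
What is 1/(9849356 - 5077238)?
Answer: 1/4772118 ≈ 2.0955e-7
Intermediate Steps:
1/(9849356 - 5077238) = 1/4772118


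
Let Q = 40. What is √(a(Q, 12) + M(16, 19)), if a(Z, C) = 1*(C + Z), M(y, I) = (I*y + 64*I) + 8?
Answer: 2*√395 ≈ 39.749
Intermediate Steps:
M(y, I) = 8 + 64*I + I*y (M(y, I) = (64*I + I*y) + 8 = 8 + 64*I + I*y)
a(Z, C) = C + Z
√(a(Q, 12) + M(16, 19)) = √((12 + 40) + (8 + 64*19 + 19*16)) = √(52 + (8 + 1216 + 304)) = √(52 + 1528) = √1580 = 2*√395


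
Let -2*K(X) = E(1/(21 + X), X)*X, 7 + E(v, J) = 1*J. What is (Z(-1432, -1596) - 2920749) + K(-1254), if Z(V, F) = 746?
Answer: -3710650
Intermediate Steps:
E(v, J) = -7 + J (E(v, J) = -7 + 1*J = -7 + J)
K(X) = -X*(-7 + X)/2 (K(X) = -(-7 + X)*X/2 = -X*(-7 + X)/2)
(Z(-1432, -1596) - 2920749) + K(-1254) = (746 - 2920749) + (1/2)*(-1254)*(7 - 1*(-1254)) = -2920003 + (1/2)*(-1254)*(7 + 1254) = -2920003 + (1/2)*(-1254)*1261 = -2920003 - 790647 = -3710650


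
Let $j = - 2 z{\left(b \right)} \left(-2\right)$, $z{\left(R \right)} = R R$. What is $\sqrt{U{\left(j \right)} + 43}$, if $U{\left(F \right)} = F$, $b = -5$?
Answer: $\sqrt{143} \approx 11.958$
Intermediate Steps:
$z{\left(R \right)} = R^{2}$
$j = 100$ ($j = - 2 \left(-5\right)^{2} \left(-2\right) = \left(-2\right) 25 \left(-2\right) = \left(-50\right) \left(-2\right) = 100$)
$\sqrt{U{\left(j \right)} + 43} = \sqrt{100 + 43} = \sqrt{143}$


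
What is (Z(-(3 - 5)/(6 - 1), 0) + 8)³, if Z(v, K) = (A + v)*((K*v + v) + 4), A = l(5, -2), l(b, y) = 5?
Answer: 500566184/15625 ≈ 32036.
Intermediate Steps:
A = 5
Z(v, K) = (5 + v)*(4 + v + K*v) (Z(v, K) = (5 + v)*((K*v + v) + 4) = (5 + v)*((v + K*v) + 4) = (5 + v)*(4 + v + K*v))
(Z(-(3 - 5)/(6 - 1), 0) + 8)³ = ((20 + (-(3 - 5)/(6 - 1))² + 9*(-(3 - 5)/(6 - 1)) + 0*(-(3 - 5)/(6 - 1))² + 5*0*(-(3 - 5)/(6 - 1))) + 8)³ = ((20 + (-(-2)/5)² + 9*(-(-2)/5) + 0*(-(-2)/5)² + 5*0*(-(-2)/5)) + 8)³ = ((20 + (-1*(-⅖))² + 9*(-1*(-⅖)) + 0*(-1*(-⅖))² + 5*0*(-1*(-⅖))) + 8)³ = ((20 + (⅖)² + 9*(⅖) + 0*(⅖)² + 5*0*(⅖)) + 8)³ = ((20 + 4/25 + 18/5 + 0*(4/25) + 0) + 8)³ = ((20 + 4/25 + 18/5 + 0 + 0) + 8)³ = (594/25 + 8)³ = (794/25)³ = 500566184/15625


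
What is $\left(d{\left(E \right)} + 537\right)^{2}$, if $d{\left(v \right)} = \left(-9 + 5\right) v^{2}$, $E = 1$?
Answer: $284089$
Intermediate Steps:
$d{\left(v \right)} = - 4 v^{2}$
$\left(d{\left(E \right)} + 537\right)^{2} = \left(- 4 \cdot 1^{2} + 537\right)^{2} = \left(\left(-4\right) 1 + 537\right)^{2} = \left(-4 + 537\right)^{2} = 533^{2} = 284089$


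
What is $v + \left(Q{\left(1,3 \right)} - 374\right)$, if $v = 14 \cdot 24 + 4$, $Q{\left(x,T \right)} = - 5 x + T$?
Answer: $-36$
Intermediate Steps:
$Q{\left(x,T \right)} = T - 5 x$
$v = 340$ ($v = 336 + 4 = 340$)
$v + \left(Q{\left(1,3 \right)} - 374\right) = 340 + \left(\left(3 - 5\right) - 374\right) = 340 - 376 = -36$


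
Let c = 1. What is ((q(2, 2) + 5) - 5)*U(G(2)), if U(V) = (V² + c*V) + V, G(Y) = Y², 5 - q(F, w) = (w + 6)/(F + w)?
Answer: 72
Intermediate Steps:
q(F, w) = 5 - (6 + w)/(F + w) (q(F, w) = 5 - (w + 6)/(F + w) = 5 - (6 + w)/(F + w))
U(V) = V² + 2*V (U(V) = (V² + 1*V) + V = (V² + V) + V = (V + V²) + V = V² + 2*V)
((q(2, 2) + 5) - 5)*U(G(2)) = (((-6 + 4*2 + 5*2)/(2 + 2) + 5) - 5)*(2²*(2 + 2²)) = (((-6 + 8 + 10)/4 + 5) - 5)*(4*(2 + 4)) = (((¼)*12 + 5) - 5)*(4*6) = ((3 + 5) - 5)*24 = (8 - 5)*24 = 3*24 = 72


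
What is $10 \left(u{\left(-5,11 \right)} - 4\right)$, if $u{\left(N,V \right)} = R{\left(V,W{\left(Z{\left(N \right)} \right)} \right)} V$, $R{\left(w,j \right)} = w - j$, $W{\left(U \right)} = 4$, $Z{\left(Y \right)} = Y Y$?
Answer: $730$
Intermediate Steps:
$Z{\left(Y \right)} = Y^{2}$
$u{\left(N,V \right)} = V \left(-4 + V\right)$ ($u{\left(N,V \right)} = \left(V - 4\right) V = \left(-4 + V\right) V = V \left(-4 + V\right)$)
$10 \left(u{\left(-5,11 \right)} - 4\right) = 10 \left(11 \left(-4 + 11\right) - 4\right) = 10 \left(11 \cdot 7 - 4\right) = 10 \left(77 - 4\right) = 10 \cdot 73 = 730$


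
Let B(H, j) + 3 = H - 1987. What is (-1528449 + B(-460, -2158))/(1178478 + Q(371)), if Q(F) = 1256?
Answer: -37339/28774 ≈ -1.2977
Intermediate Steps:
B(H, j) = -1990 + H (B(H, j) = -3 + (H - 1987) = -3 + (-1987 + H) = -1990 + H)
(-1528449 + B(-460, -2158))/(1178478 + Q(371)) = (-1528449 + (-1990 - 460))/(1178478 + 1256) = (-1528449 - 2450)/1179734 = -1530899*1/1179734 = -37339/28774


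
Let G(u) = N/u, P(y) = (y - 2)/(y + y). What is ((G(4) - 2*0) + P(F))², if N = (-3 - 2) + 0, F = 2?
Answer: 25/16 ≈ 1.5625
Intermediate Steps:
P(y) = (-2 + y)/(2*y) (P(y) = (-2 + y)/((2*y)) = (-2 + y)*(1/(2*y)) = (-2 + y)/(2*y))
N = -5 (N = -5 + 0 = -5)
G(u) = -5/u
((G(4) - 2*0) + P(F))² = ((-5/4 - 2*0) + (½)*(-2 + 2)/2)² = ((-5*¼ + 0) + (½)*(½)*0)² = ((-5/4 + 0) + 0)² = (-5/4 + 0)² = (-5/4)² = 25/16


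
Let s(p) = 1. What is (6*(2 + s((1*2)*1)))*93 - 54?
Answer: 1620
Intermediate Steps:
(6*(2 + s((1*2)*1)))*93 - 54 = (6*(2 + 1))*93 - 54 = (6*3)*93 - 54 = 18*93 - 54 = 1674 - 54 = 1620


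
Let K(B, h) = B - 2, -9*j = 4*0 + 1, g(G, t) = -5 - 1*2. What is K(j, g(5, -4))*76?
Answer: -1444/9 ≈ -160.44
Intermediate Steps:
g(G, t) = -7 (g(G, t) = -5 - 2 = -7)
j = -⅑ (j = -(4*0 + 1)/9 = -(0 + 1)/9 = -⅑*1 = -⅑ ≈ -0.11111)
K(B, h) = -2 + B
K(j, g(5, -4))*76 = (-2 - ⅑)*76 = -19/9*76 = -1444/9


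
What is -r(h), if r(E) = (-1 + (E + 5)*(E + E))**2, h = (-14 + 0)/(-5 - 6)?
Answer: -3279721/14641 ≈ -224.01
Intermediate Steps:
h = 14/11 (h = -14/(-11) = -14*(-1/11) = 14/11 ≈ 1.2727)
r(E) = (-1 + 2*E*(5 + E))**2 (r(E) = (-1 + (5 + E)*(2*E))**2 = (-1 + 2*E*(5 + E))**2)
-r(h) = -(-1 + 2*(14/11)**2 + 10*(14/11))**2 = -(-1 + 2*(196/121) + 140/11)**2 = -(-1 + 392/121 + 140/11)**2 = -(1811/121)**2 = -1*3279721/14641 = -3279721/14641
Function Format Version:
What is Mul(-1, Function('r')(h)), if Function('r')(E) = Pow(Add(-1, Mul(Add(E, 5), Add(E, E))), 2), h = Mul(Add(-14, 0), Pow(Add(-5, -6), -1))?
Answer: Rational(-3279721, 14641) ≈ -224.01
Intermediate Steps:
h = Rational(14, 11) (h = Mul(-14, Pow(-11, -1)) = Mul(-14, Rational(-1, 11)) = Rational(14, 11) ≈ 1.2727)
Function('r')(E) = Pow(Add(-1, Mul(2, E, Add(5, E))), 2) (Function('r')(E) = Pow(Add(-1, Mul(Add(5, E), Mul(2, E))), 2) = Pow(Add(-1, Mul(2, E, Add(5, E))), 2))
Mul(-1, Function('r')(h)) = Mul(-1, Pow(Add(-1, Mul(2, Pow(Rational(14, 11), 2)), Mul(10, Rational(14, 11))), 2)) = Mul(-1, Pow(Add(-1, Mul(2, Rational(196, 121)), Rational(140, 11)), 2)) = Mul(-1, Pow(Add(-1, Rational(392, 121), Rational(140, 11)), 2)) = Mul(-1, Pow(Rational(1811, 121), 2)) = Mul(-1, Rational(3279721, 14641)) = Rational(-3279721, 14641)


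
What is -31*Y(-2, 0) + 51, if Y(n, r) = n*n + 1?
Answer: -104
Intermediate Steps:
Y(n, r) = 1 + n**2 (Y(n, r) = n**2 + 1 = 1 + n**2)
-31*Y(-2, 0) + 51 = -31*(1 + (-2)**2) + 51 = -31*(1 + 4) + 51 = -31*5 + 51 = -155 + 51 = -104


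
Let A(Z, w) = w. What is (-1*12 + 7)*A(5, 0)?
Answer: 0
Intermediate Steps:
(-1*12 + 7)*A(5, 0) = (-1*12 + 7)*0 = (-12 + 7)*0 = -5*0 = 0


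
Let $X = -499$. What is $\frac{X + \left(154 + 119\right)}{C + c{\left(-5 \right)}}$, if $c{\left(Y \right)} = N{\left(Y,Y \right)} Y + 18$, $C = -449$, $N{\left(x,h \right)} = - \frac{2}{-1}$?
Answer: $\frac{226}{441} \approx 0.51247$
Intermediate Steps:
$N{\left(x,h \right)} = 2$ ($N{\left(x,h \right)} = \left(-2\right) \left(-1\right) = 2$)
$c{\left(Y \right)} = 18 + 2 Y$ ($c{\left(Y \right)} = 2 Y + 18 = 18 + 2 Y$)
$\frac{X + \left(154 + 119\right)}{C + c{\left(-5 \right)}} = \frac{-499 + \left(154 + 119\right)}{-449 + \left(18 + 2 \left(-5\right)\right)} = \frac{-499 + 273}{-449 + \left(18 - 10\right)} = - \frac{226}{-449 + 8} = - \frac{226}{-441} = \left(-226\right) \left(- \frac{1}{441}\right) = \frac{226}{441}$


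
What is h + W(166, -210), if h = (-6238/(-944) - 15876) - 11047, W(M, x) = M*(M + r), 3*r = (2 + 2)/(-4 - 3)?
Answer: 6026387/9912 ≈ 607.99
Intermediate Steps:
r = -4/21 (r = ((2 + 2)/(-4 - 3))/3 = (4/(-7))/3 = (4*(-1/7))/3 = (1/3)*(-4/7) = -4/21 ≈ -0.19048)
W(M, x) = M*(-4/21 + M) (W(M, x) = M*(M - 4/21) = M*(-4/21 + M))
h = -12704537/472 (h = (-6238*(-1/944) - 15876) - 11047 = (3119/472 - 15876) - 11047 = -7490353/472 - 11047 = -12704537/472 ≈ -26916.)
h + W(166, -210) = -12704537/472 + (1/21)*166*(-4 + 21*166) = -12704537/472 + (1/21)*166*(-4 + 3486) = -12704537/472 + (1/21)*166*3482 = -12704537/472 + 578012/21 = 6026387/9912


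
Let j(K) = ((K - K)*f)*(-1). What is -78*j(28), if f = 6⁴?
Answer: 0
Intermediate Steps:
f = 1296
j(K) = 0 (j(K) = ((K - K)*1296)*(-1) = (0*1296)*(-1) = 0*(-1) = 0)
-78*j(28) = -78*0 = 0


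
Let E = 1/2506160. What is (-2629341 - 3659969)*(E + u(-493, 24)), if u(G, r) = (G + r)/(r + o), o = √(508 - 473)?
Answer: 17741726163338089/135583256 - 2949686390*√35/541 ≈ 9.8599e+7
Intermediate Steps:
o = √35 ≈ 5.9161
u(G, r) = (G + r)/(r + √35)
E = 1/2506160 ≈ 3.9902e-7
(-2629341 - 3659969)*(E + u(-493, 24)) = (-2629341 - 3659969)*(1/2506160 + (-493 + 24)/(24 + √35)) = -6289310*(1/2506160 - 469/(24 + √35)) = -628931/250616 + 2949686390/(24 + √35)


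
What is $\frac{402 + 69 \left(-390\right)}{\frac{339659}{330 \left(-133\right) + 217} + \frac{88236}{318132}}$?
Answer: $\frac{2557613120727}{723631015} \approx 3534.4$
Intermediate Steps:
$\frac{402 + 69 \left(-390\right)}{\frac{339659}{330 \left(-133\right) + 217} + \frac{88236}{318132}} = \frac{402 - 26910}{\frac{339659}{-43890 + 217} + 88236 \cdot \frac{1}{318132}} = - \frac{26508}{\frac{339659}{-43673} + \frac{2451}{8837}} = - \frac{26508}{339659 \left(- \frac{1}{43673}\right) + \frac{2451}{8837}} = - \frac{26508}{- \frac{339659}{43673} + \frac{2451}{8837}} = - \frac{26508}{- \frac{2894524060}{385938301}} = \left(-26508\right) \left(- \frac{385938301}{2894524060}\right) = \frac{2557613120727}{723631015}$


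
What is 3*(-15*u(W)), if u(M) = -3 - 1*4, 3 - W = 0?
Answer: 315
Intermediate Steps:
W = 3 (W = 3 - 1*0 = 3 + 0 = 3)
u(M) = -7 (u(M) = -3 - 4 = -7)
3*(-15*u(W)) = 3*(-15*(-7)) = 3*105 = 315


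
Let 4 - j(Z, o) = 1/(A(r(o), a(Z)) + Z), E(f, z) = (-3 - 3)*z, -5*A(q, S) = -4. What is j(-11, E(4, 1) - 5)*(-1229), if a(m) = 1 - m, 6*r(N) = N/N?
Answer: -256861/51 ≈ -5036.5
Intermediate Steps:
r(N) = ⅙ (r(N) = (N/N)/6 = (⅙)*1 = ⅙)
A(q, S) = ⅘ (A(q, S) = -⅕*(-4) = ⅘)
E(f, z) = -6*z
j(Z, o) = 4 - 1/(⅘ + Z)
j(-11, E(4, 1) - 5)*(-1229) = ((11 + 20*(-11))/(4 + 5*(-11)))*(-1229) = ((11 - 220)/(4 - 55))*(-1229) = (-209/(-51))*(-1229) = -1/51*(-209)*(-1229) = (209/51)*(-1229) = -256861/51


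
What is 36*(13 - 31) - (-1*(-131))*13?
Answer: -2351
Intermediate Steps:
36*(13 - 31) - (-1*(-131))*13 = 36*(-18) - 131*13 = -648 - 1*1703 = -648 - 1703 = -2351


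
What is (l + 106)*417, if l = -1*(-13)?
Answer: 49623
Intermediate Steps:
l = 13
(l + 106)*417 = (13 + 106)*417 = 119*417 = 49623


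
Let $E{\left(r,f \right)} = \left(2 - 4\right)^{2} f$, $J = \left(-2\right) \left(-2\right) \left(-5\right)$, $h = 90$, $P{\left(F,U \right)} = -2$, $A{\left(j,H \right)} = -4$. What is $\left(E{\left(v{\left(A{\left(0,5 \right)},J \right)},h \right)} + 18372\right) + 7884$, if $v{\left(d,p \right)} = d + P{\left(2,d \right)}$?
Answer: $26616$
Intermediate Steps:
$J = -20$ ($J = 4 \left(-5\right) = -20$)
$v{\left(d,p \right)} = -2 + d$ ($v{\left(d,p \right)} = d - 2 = -2 + d$)
$E{\left(r,f \right)} = 4 f$ ($E{\left(r,f \right)} = \left(-2\right)^{2} f = 4 f$)
$\left(E{\left(v{\left(A{\left(0,5 \right)},J \right)},h \right)} + 18372\right) + 7884 = \left(4 \cdot 90 + 18372\right) + 7884 = \left(360 + 18372\right) + 7884 = 18732 + 7884 = 26616$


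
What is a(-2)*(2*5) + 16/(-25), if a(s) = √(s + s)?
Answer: -16/25 + 20*I ≈ -0.64 + 20.0*I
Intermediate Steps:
a(s) = √2*√s (a(s) = √(2*s) = √2*√s)
a(-2)*(2*5) + 16/(-25) = (√2*√(-2))*(2*5) + 16/(-25) = (√2*(I*√2))*10 + 16*(-1/25) = (2*I)*10 - 16/25 = 20*I - 16/25 = -16/25 + 20*I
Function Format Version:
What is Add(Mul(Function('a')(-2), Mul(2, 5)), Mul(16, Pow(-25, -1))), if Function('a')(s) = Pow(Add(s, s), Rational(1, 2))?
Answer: Add(Rational(-16, 25), Mul(20, I)) ≈ Add(-0.64000, Mul(20.000, I))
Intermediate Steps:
Function('a')(s) = Mul(Pow(2, Rational(1, 2)), Pow(s, Rational(1, 2))) (Function('a')(s) = Pow(Mul(2, s), Rational(1, 2)) = Mul(Pow(2, Rational(1, 2)), Pow(s, Rational(1, 2))))
Add(Mul(Function('a')(-2), Mul(2, 5)), Mul(16, Pow(-25, -1))) = Add(Mul(Mul(Pow(2, Rational(1, 2)), Pow(-2, Rational(1, 2))), Mul(2, 5)), Mul(16, Pow(-25, -1))) = Add(Mul(Mul(Pow(2, Rational(1, 2)), Mul(I, Pow(2, Rational(1, 2)))), 10), Mul(16, Rational(-1, 25))) = Add(Mul(Mul(2, I), 10), Rational(-16, 25)) = Add(Mul(20, I), Rational(-16, 25)) = Add(Rational(-16, 25), Mul(20, I))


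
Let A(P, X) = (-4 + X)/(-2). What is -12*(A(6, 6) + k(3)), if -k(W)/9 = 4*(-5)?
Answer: -2148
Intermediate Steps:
k(W) = 180 (k(W) = -36*(-5) = -9*(-20) = 180)
A(P, X) = 2 - X/2 (A(P, X) = (-4 + X)*(-½) = 2 - X/2)
-12*(A(6, 6) + k(3)) = -12*((2 - ½*6) + 180) = -12*((2 - 3) + 180) = -12*(-1 + 180) = -12*179 = -2148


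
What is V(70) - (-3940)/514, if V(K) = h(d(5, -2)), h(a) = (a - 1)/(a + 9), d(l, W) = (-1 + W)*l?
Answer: 7966/771 ≈ 10.332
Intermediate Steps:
d(l, W) = l*(-1 + W)
h(a) = (-1 + a)/(9 + a)
V(K) = 8/3 (V(K) = (-1 + 5*(-1 - 2))/(9 + 5*(-1 - 2)) = (-1 + 5*(-3))/(9 + 5*(-3)) = (-1 - 15)/(9 - 15) = -16/(-6) = -⅙*(-16) = 8/3)
V(70) - (-3940)/514 = 8/3 - (-3940)/514 = 8/3 - 1*(-1970/257) = 8/3 + 1970/257 = 7966/771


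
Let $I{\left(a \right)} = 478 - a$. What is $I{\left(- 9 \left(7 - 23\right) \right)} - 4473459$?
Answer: $-4473125$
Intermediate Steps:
$I{\left(- 9 \left(7 - 23\right) \right)} - 4473459 = \left(478 - - 9 \left(7 - 23\right)\right) - 4473459 = \left(478 - \left(-9\right) \left(-16\right)\right) - 4473459 = \left(478 - 144\right) - 4473459 = 334 - 4473459 = -4473125$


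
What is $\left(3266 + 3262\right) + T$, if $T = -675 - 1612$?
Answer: $4241$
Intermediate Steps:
$T = -2287$
$\left(3266 + 3262\right) + T = \left(3266 + 3262\right) - 2287 = 6528 - 2287 = 4241$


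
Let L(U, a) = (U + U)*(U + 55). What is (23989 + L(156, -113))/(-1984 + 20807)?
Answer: 89821/18823 ≈ 4.7719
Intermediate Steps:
L(U, a) = 2*U*(55 + U) (L(U, a) = (2*U)*(55 + U) = 2*U*(55 + U))
(23989 + L(156, -113))/(-1984 + 20807) = (23989 + 2*156*(55 + 156))/(-1984 + 20807) = (23989 + 2*156*211)/18823 = (23989 + 65832)*(1/18823) = 89821*(1/18823) = 89821/18823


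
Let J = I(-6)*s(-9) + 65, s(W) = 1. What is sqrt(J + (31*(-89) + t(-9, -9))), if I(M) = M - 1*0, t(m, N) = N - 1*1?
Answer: I*sqrt(2710) ≈ 52.058*I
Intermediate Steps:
t(m, N) = -1 + N (t(m, N) = N - 1 = -1 + N)
I(M) = M (I(M) = M + 0 = M)
J = 59 (J = -6*1 + 65 = -6 + 65 = 59)
sqrt(J + (31*(-89) + t(-9, -9))) = sqrt(59 + (31*(-89) + (-1 - 9))) = sqrt(59 + (-2759 - 10)) = sqrt(59 - 2769) = sqrt(-2710) = I*sqrt(2710)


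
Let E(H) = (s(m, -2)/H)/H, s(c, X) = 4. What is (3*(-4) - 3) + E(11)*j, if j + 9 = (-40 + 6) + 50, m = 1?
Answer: -1787/121 ≈ -14.769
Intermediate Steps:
j = 7 (j = -9 + ((-40 + 6) + 50) = -9 + (-34 + 50) = -9 + 16 = 7)
E(H) = 4/H² (E(H) = (4/H)/H = 4/H²)
(3*(-4) - 3) + E(11)*j = (3*(-4) - 3) + (4/11²)*7 = (-12 - 3) + (4*(1/121))*7 = -15 + (4/121)*7 = -15 + 28/121 = -1787/121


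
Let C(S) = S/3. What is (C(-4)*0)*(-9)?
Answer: 0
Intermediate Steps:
C(S) = S/3 (C(S) = S*(⅓) = S/3)
(C(-4)*0)*(-9) = (((⅓)*(-4))*0)*(-9) = -4/3*0*(-9) = 0*(-9) = 0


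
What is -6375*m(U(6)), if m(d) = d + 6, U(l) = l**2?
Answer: -267750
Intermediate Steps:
m(d) = 6 + d
-6375*m(U(6)) = -6375*(6 + 6**2) = -6375*(6 + 36) = -6375*42 = -267750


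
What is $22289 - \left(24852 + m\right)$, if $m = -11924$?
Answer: $9361$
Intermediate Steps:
$22289 - \left(24852 + m\right) = 22289 - 12928 = 9361$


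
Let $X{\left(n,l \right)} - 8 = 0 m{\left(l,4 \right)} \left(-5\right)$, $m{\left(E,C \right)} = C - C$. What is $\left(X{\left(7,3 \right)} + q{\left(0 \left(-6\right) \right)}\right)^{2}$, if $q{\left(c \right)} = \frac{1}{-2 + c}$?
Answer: $\frac{225}{4} \approx 56.25$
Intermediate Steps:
$m{\left(E,C \right)} = 0$
$X{\left(n,l \right)} = 8$ ($X{\left(n,l \right)} = 8 + 0 \cdot 0 \left(-5\right) = 8 + 0 \left(-5\right) = 8 + 0 = 8$)
$\left(X{\left(7,3 \right)} + q{\left(0 \left(-6\right) \right)}\right)^{2} = \left(8 + \frac{1}{-2 + 0 \left(-6\right)}\right)^{2} = \left(8 + \frac{1}{-2 + 0}\right)^{2} = \left(8 + \frac{1}{-2}\right)^{2} = \left(8 - \frac{1}{2}\right)^{2} = \left(\frac{15}{2}\right)^{2} = \frac{225}{4}$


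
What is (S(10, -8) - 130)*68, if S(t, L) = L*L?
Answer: -4488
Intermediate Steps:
S(t, L) = L²
(S(10, -8) - 130)*68 = ((-8)² - 130)*68 = (64 - 130)*68 = -66*68 = -4488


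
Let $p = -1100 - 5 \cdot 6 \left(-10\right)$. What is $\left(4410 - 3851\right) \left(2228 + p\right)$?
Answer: $798252$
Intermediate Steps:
$p = -800$ ($p = -1100 - 30 \left(-10\right) = -1100 - -300 = -1100 + 300 = -800$)
$\left(4410 - 3851\right) \left(2228 + p\right) = \left(4410 - 3851\right) \left(2228 - 800\right) = 559 \cdot 1428 = 798252$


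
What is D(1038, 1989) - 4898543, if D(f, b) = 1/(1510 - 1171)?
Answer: -1660606076/339 ≈ -4.8985e+6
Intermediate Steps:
D(f, b) = 1/339
D(1038, 1989) - 4898543 = 1/339 - 4898543 = -1660606076/339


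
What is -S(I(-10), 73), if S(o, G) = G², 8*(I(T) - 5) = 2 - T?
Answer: -5329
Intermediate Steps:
I(T) = 21/4 - T/8 (I(T) = 5 + (2 - T)/8 = 5 + (¼ - T/8) = 21/4 - T/8)
-S(I(-10), 73) = -1*73² = -1*5329 = -5329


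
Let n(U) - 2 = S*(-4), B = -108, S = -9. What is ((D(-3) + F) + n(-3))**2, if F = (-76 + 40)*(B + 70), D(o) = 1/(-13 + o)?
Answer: 506025025/256 ≈ 1.9767e+6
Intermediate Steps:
F = 1368 (F = (-76 + 40)*(-108 + 70) = -36*(-38) = 1368)
n(U) = 38 (n(U) = 2 - 9*(-4) = 2 + 36 = 38)
((D(-3) + F) + n(-3))**2 = ((1/(-13 - 3) + 1368) + 38)**2 = ((1/(-16) + 1368) + 38)**2 = ((-1/16 + 1368) + 38)**2 = (21887/16 + 38)**2 = (22495/16)**2 = 506025025/256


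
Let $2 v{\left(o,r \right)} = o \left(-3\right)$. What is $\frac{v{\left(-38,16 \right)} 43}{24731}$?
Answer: $\frac{2451}{24731} \approx 0.099106$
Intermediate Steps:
$v{\left(o,r \right)} = - \frac{3 o}{2}$ ($v{\left(o,r \right)} = \frac{o \left(-3\right)}{2} = \frac{\left(-3\right) o}{2} = - \frac{3 o}{2}$)
$\frac{v{\left(-38,16 \right)} 43}{24731} = \frac{\left(- \frac{3}{2}\right) \left(-38\right) 43}{24731} = 57 \cdot 43 \cdot \frac{1}{24731} = 2451 \cdot \frac{1}{24731} = \frac{2451}{24731}$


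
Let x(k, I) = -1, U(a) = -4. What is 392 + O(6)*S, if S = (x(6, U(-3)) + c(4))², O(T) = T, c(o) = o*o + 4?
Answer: 2558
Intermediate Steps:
c(o) = 4 + o² (c(o) = o² + 4 = 4 + o²)
S = 361 (S = (-1 + (4 + 4²))² = (-1 + (4 + 16))² = (-1 + 20)² = 19² = 361)
392 + O(6)*S = 392 + 6*361 = 392 + 2166 = 2558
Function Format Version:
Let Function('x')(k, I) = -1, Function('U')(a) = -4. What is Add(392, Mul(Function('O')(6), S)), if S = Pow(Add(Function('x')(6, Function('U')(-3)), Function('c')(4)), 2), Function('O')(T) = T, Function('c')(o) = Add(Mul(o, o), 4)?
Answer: 2558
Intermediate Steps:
Function('c')(o) = Add(4, Pow(o, 2)) (Function('c')(o) = Add(Pow(o, 2), 4) = Add(4, Pow(o, 2)))
S = 361 (S = Pow(Add(-1, Add(4, Pow(4, 2))), 2) = Pow(Add(-1, Add(4, 16)), 2) = Pow(Add(-1, 20), 2) = Pow(19, 2) = 361)
Add(392, Mul(Function('O')(6), S)) = Add(392, Mul(6, 361)) = Add(392, 2166) = 2558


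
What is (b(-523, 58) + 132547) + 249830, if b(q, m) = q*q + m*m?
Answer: 659270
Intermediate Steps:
b(q, m) = m**2 + q**2 (b(q, m) = q**2 + m**2 = m**2 + q**2)
(b(-523, 58) + 132547) + 249830 = ((58**2 + (-523)**2) + 132547) + 249830 = ((3364 + 273529) + 132547) + 249830 = (276893 + 132547) + 249830 = 409440 + 249830 = 659270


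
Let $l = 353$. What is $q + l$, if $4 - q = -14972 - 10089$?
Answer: $25418$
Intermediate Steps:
$q = 25065$ ($q = 4 - \left(-14972 - 10089\right) = 4 - -25061 = 4 + 25061 = 25065$)
$q + l = 25065 + 353 = 25418$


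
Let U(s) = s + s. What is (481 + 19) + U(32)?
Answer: 564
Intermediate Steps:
U(s) = 2*s
(481 + 19) + U(32) = (481 + 19) + 2*32 = 500 + 64 = 564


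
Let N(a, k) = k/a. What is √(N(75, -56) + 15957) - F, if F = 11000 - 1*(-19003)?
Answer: -30003 + √3590157/15 ≈ -29877.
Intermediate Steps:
F = 30003 (F = 11000 + 19003 = 30003)
√(N(75, -56) + 15957) - F = √(-56/75 + 15957) - 1*30003 = √(-56*1/75 + 15957) - 30003 = √(-56/75 + 15957) - 30003 = √(1196719/75) - 30003 = √3590157/15 - 30003 = -30003 + √3590157/15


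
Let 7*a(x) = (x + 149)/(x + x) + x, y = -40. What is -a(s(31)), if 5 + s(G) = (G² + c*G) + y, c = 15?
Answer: -1907926/9667 ≈ -197.36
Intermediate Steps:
s(G) = -45 + G² + 15*G (s(G) = -5 + ((G² + 15*G) - 40) = -5 + (-40 + G² + 15*G) = -45 + G² + 15*G)
a(x) = x/7 + (149 + x)/(14*x) (a(x) = ((x + 149)/(x + x) + x)/7 = ((149 + x)/((2*x)) + x)/7 = ((149 + x)*(1/(2*x)) + x)/7 = ((149 + x)/(2*x) + x)/7 = (x + (149 + x)/(2*x))/7 = x/7 + (149 + x)/(14*x))
-a(s(31)) = -(149 + (-45 + 31² + 15*31)*(1 + 2*(-45 + 31² + 15*31)))/(14*(-45 + 31² + 15*31)) = -(149 + (-45 + 961 + 465)*(1 + 2*(-45 + 961 + 465)))/(14*(-45 + 961 + 465)) = -(149 + 1381*(1 + 2*1381))/(14*1381) = -(149 + 1381*(1 + 2762))/(14*1381) = -(149 + 1381*2763)/(14*1381) = -(149 + 3815703)/(14*1381) = -3815852/(14*1381) = -1*1907926/9667 = -1907926/9667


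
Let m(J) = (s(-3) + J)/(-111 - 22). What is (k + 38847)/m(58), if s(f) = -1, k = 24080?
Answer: -440489/3 ≈ -1.4683e+5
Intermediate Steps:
m(J) = 1/133 - J/133 (m(J) = (-1 + J)/(-111 - 22) = (-1 + J)/(-133) = (-1 + J)*(-1/133) = 1/133 - J/133)
(k + 38847)/m(58) = (24080 + 38847)/(1/133 - 1/133*58) = 62927/(1/133 - 58/133) = 62927/(-3/7) = 62927*(-7/3) = -440489/3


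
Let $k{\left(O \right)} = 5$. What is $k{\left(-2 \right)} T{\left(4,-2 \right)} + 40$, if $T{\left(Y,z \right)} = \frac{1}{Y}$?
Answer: $\frac{165}{4} \approx 41.25$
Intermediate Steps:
$k{\left(-2 \right)} T{\left(4,-2 \right)} + 40 = \frac{5}{4} + 40 = \frac{165}{4}$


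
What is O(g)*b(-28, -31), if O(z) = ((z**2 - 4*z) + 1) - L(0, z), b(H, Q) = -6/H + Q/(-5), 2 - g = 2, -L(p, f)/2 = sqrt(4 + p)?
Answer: 449/14 ≈ 32.071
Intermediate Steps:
L(p, f) = -2*sqrt(4 + p)
g = 0 (g = 2 - 1*2 = 2 - 2 = 0)
b(H, Q) = -6/H - Q/5 (b(H, Q) = -6/H + Q*(-1/5) = -6/H - Q/5)
O(z) = 5 + z**2 - 4*z (O(z) = ((z**2 - 4*z) + 1) - (-2)*sqrt(4 + 0) = (1 + z**2 - 4*z) - (-2)*sqrt(4) = (1 + z**2 - 4*z) - (-2)*2 = (1 + z**2 - 4*z) - 1*(-4) = (1 + z**2 - 4*z) + 4 = 5 + z**2 - 4*z)
O(g)*b(-28, -31) = (5 + 0**2 - 4*0)*(-6/(-28) - 1/5*(-31)) = (5 + 0 + 0)*(-6*(-1/28) + 31/5) = 5*(3/14 + 31/5) = 5*(449/70) = 449/14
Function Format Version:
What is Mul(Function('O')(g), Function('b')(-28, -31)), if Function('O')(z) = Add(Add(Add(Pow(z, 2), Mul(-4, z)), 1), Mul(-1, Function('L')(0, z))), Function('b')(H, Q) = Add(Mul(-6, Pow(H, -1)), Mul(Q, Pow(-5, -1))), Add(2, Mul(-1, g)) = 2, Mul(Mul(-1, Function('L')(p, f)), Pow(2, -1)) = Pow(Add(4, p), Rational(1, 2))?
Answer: Rational(449, 14) ≈ 32.071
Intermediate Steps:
Function('L')(p, f) = Mul(-2, Pow(Add(4, p), Rational(1, 2)))
g = 0 (g = Add(2, Mul(-1, 2)) = Add(2, -2) = 0)
Function('b')(H, Q) = Add(Mul(-6, Pow(H, -1)), Mul(Rational(-1, 5), Q)) (Function('b')(H, Q) = Add(Mul(-6, Pow(H, -1)), Mul(Q, Rational(-1, 5))) = Add(Mul(-6, Pow(H, -1)), Mul(Rational(-1, 5), Q)))
Function('O')(z) = Add(5, Pow(z, 2), Mul(-4, z)) (Function('O')(z) = Add(Add(Add(Pow(z, 2), Mul(-4, z)), 1), Mul(-1, Mul(-2, Pow(Add(4, 0), Rational(1, 2))))) = Add(Add(1, Pow(z, 2), Mul(-4, z)), Mul(-1, Mul(-2, Pow(4, Rational(1, 2))))) = Add(Add(1, Pow(z, 2), Mul(-4, z)), Mul(-1, Mul(-2, 2))) = Add(Add(1, Pow(z, 2), Mul(-4, z)), Mul(-1, -4)) = Add(Add(1, Pow(z, 2), Mul(-4, z)), 4) = Add(5, Pow(z, 2), Mul(-4, z)))
Mul(Function('O')(g), Function('b')(-28, -31)) = Mul(Add(5, Pow(0, 2), Mul(-4, 0)), Add(Mul(-6, Pow(-28, -1)), Mul(Rational(-1, 5), -31))) = Mul(Add(5, 0, 0), Add(Mul(-6, Rational(-1, 28)), Rational(31, 5))) = Mul(5, Add(Rational(3, 14), Rational(31, 5))) = Mul(5, Rational(449, 70)) = Rational(449, 14)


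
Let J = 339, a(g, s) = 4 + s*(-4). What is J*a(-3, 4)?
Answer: -4068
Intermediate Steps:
a(g, s) = 4 - 4*s
J*a(-3, 4) = 339*(4 - 4*4) = 339*(4 - 16) = 339*(-12) = -4068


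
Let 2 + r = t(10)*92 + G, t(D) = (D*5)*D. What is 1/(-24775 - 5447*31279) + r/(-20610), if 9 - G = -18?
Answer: -26856835813/12026493989 ≈ -2.2331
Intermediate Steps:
t(D) = 5*D² (t(D) = (5*D)*D = 5*D²)
G = 27 (G = 9 - 1*(-18) = 9 + 18 = 27)
r = 46025 (r = -2 + ((5*10²)*92 + 27) = -2 + ((5*100)*92 + 27) = -2 + (500*92 + 27) = -2 + (46000 + 27) = -2 + 46027 = 46025)
1/(-24775 - 5447*31279) + r/(-20610) = 1/(-24775 - 5447*31279) + 46025/(-20610) = (1/31279)/(-30222) + 46025*(-1/20610) = -1/30222*1/31279 - 9205/4122 = -1/945313938 - 9205/4122 = -26856835813/12026493989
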